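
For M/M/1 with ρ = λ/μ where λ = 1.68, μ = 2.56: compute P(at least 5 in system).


ρ = 1.68/2.56 = 0.6562
P(N ≥ n) = ρ^n = 0.6562^5 = 0.121716

Final: 0.121716


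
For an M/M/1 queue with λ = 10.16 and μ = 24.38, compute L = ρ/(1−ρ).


ρ = λ/μ = 10.16/24.38 = 0.4167
L = ρ/(1−ρ) = 0.4167/(1 − 0.4167) = 0.4167/0.5833 = 0.7145

Final: 0.7145


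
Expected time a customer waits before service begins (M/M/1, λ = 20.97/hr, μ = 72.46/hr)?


ρ = 20.97/72.46 = 0.2894
Wq = ρ/(μ−λ) = 0.2894/(72.46 − 20.97) = 0.2894/51.49 = 0.005621 hr

Final: 0.005621 hr


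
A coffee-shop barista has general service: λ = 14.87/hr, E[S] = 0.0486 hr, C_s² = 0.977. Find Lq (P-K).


ρ = λ·E[S] = 14.87·0.0486 = 0.7227
Lq = ρ²(1+C_s²)/(2(1−ρ)) = 0.5223·(1+0.977)/(2·0.2773)
= 0.5223·1.9770/0.5546 = 1.86163

Final: 1.86163


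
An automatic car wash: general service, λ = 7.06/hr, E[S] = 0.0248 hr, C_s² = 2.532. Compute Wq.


ρ = λ·E[S] = 7.06·0.0248 = 0.1751
E[S²] = E[S]²(1+C_s²) = 0.0248²·(1+2.532) = 0.002172
Wq = λ·E[S²]/(2(1−ρ)) = 7.06·0.002172/(2·0.8249) = 0.009296 hr

Final: 0.009296 hr


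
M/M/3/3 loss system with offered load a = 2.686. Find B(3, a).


B(c,a) = (a^c/c!) / Σ_{k=0}^{c} a^k/k!
a^3/3! = 3.229734
Σ terms (k=0..3): 1.00000 + 2.68600 + 3.60730 + 3.22973 = 10.523032
B = 3.229734/10.523032 = 0.306920

Final: 0.306920


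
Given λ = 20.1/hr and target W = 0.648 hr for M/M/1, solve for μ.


W = 1/(μ−λ) ⇒ μ − λ = 1/W = 1/0.648 = 1.5432
μ = λ + 1/W = 20.1 + 1.5432 = 21.6432 per hr

Final: 21.6432 /hr


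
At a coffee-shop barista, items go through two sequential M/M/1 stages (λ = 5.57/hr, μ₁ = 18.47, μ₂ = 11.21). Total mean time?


Each node sees arrival rate λ = 5.57/hr (tandem ⇒ throughput preserved).
W₁ = 1/(μ₁−λ) = 1/(18.47−5.57) = 0.07752 hr
W₂ = 1/(μ₂−λ) = 1/(11.21−5.57) = 0.17730 hr
W_total = W₁ + W₂ = 0.07752 + 0.17730 = 0.25482 hr

Final: 0.25482 hr


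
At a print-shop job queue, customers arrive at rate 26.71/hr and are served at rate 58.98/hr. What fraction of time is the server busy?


ρ = λ/μ = 26.71/58.98 = 0.4529

Final: 0.4529


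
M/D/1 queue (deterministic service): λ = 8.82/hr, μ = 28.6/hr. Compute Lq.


ρ = 8.82/28.6 = 0.3084
M/D/1: Lq = ρ²/(2(1−ρ)) = 0.09511/(2·0.6916) = 0.06876

Final: 0.06876


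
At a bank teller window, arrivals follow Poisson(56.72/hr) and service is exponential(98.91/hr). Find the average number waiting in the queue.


ρ = 56.72/98.91 = 0.5735
Lq = ρ²/(1−ρ) = 0.3288/0.4265 = 0.7709

Final: 0.7709


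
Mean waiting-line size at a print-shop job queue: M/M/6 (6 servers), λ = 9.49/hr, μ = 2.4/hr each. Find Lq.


a = λ/μ = 3.9542; ρ = a/6 = 0.6590
P₀ = 0.017579
Lq = P₀·a^c·ρ / (c!·(1−ρ)²) = 0.017579·3822.34448·0.6590/(720·0.11626)
= 0.52899

Final: 0.52899


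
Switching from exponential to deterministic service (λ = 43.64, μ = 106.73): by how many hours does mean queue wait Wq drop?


ρ = 43.64/106.73 = 0.4089
Wq(M/M/1) = ρ/(μ−λ) = 0.4089/63.09 = 0.006481 hr
Wq(M/D/1) = ρ/(2(μ−λ)) = 0.003240 hr
Savings = 0.006481 − 0.003240 = 0.003240 hr

Final: 0.003240 hr


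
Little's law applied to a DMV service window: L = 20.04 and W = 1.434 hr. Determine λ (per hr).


λ = L/W = 20.04/1.434 = 13.9749 /hr

Final: 13.9749 /hr


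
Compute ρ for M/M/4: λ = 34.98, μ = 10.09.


ρ = λ/(cμ) = 34.98/(4·10.09) = 34.98/40.36 = 0.8667

Final: 0.8667


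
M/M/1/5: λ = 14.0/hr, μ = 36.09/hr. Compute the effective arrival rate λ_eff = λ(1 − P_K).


ρ = 0.3879; P_K = (1−ρ)ρ^5/(1−ρ^6) = 0.005395
λ_eff = λ(1 − P_K) = 14.0·(1 − 0.005395) = 14.0·0.994605 = 13.9245 /hr

Final: 13.9245 /hr


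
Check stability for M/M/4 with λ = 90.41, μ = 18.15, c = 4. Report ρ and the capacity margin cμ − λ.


Total capacity cμ = 4·18.15 = 72.60/hr
ρ = λ/(cμ) = 90.41/72.60 = 1.2453
Stable ⇔ ρ < 1: NO
Spare capacity = cμ − λ = 72.60 − 90.41 = -17.81/hr

Final: ρ = 1.2453; unstable; margin = -17.81/hr


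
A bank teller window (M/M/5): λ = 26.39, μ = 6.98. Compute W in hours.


a = 3.7808; ρ = 0.7562; P₀ = 0.017905
Lq = P₀·a^c·ρ/(c!(1−ρ)²) = 1.46593
Wq = Lq/λ = 1.46593/26.39 = 0.05555 hr
W = Wq + 1/μ = 0.05555 + 0.14327 = 0.19882 hr

Final: 0.19882 hr


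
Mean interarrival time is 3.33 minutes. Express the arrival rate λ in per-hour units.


λ = 1/(interarrival time) in consistent units.
1 hour = 60 min, so λ = 60/3.33 = 18.0180 per hour

Final: 18.0180 /hr


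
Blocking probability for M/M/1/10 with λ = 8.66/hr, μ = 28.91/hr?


ρ = λ/μ = 8.66/28.91 = 0.2996
P_K = (1−ρ)ρ^K/(1−ρ^(K+1)) = (0.7004·0.000005817)/(1 − 0.000001742)
= 0.000004075/0.999998 = 0.000004075

Final: 0.000004075


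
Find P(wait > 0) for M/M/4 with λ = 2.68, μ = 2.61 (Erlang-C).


a = λ/μ = 1.0268; ρ = a/4 = 0.2567
P₀ = 0.357557 (from M/M/c formula)
C(c,a) = [a^c/(c!(1−ρ))]·P₀ = [1.11167/(24·0.7433)]·0.357557
= 0.06232·0.357557 = 0.022282

Final: 0.022282


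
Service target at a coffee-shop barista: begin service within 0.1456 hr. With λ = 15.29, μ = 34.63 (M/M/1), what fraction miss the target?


ρ = 15.29/34.63 = 0.4415
P(Wq > t) = ρ·e^{−(μ−λ)t} = 0.4415·e^{−2.8159}
= 0.4415·0.059851 = 0.026426

Final: 0.026426


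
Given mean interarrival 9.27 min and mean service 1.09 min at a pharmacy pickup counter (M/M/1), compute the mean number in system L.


λ = 60/9.27 = 6.4725 /hr
μ = 60/1.09 = 55.0459 /hr
ρ = λ/μ = 6.4725/55.0459 = 0.1176
L = ρ/(1−ρ) = 0.1176/0.8824 = 0.1333

Final: 0.1333


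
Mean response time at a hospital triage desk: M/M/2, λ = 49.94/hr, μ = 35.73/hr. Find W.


a = 1.3977; ρ = 0.6989; P₀ = 0.177265
Lq = P₀·a^c·ρ/(c!(1−ρ)²) = 1.33429
Wq = Lq/λ = 1.33429/49.94 = 0.02672 hr
W = Wq + 1/μ = 0.02672 + 0.02799 = 0.05471 hr

Final: 0.05471 hr


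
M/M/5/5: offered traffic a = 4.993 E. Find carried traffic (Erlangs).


B(5,4.993) = 0.284300 (Erlang-B)
Carried load = a(1 − B) = 4.993·(1 − 0.284300) = 4.993·0.715700 = 3.5735 E

Final: 3.5735 Erlangs


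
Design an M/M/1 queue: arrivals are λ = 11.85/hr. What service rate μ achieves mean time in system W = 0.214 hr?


W = 1/(μ−λ) ⇒ μ − λ = 1/W = 1/0.214 = 4.6729
μ = λ + 1/W = 11.85 + 4.6729 = 16.5229 per hr

Final: 16.5229 /hr


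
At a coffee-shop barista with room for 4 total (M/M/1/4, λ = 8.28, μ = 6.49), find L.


ρ = 8.28/6.49 = 1.2758
L = ρ[1 − (K+1)ρ^K + Kρ^(K+1)] / [(1−ρ)(1−ρ^(K+1))]
Numerator: 1.2758·(1 − 5·2.649370 + 4·3.380089) = 1.624755
Denominator: (-0.2758)·(-2.380089) = 0.656450
L = 1.624755/0.656450 = 2.4751

Final: 2.4751


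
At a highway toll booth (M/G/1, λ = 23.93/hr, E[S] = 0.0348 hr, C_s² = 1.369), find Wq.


ρ = λ·E[S] = 23.93·0.0348 = 0.8328
E[S²] = E[S]²(1+C_s²) = 0.0348²·(1+1.369) = 0.002869
Wq = λ·E[S²]/(2(1−ρ)) = 23.93·0.002869/(2·0.1672) = 0.20526 hr

Final: 0.20526 hr


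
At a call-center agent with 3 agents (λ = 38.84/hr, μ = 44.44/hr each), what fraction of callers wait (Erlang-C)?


a = λ/μ = 0.8740; ρ = a/3 = 0.2913
P₀ = 0.414435 (from M/M/c formula)
C(c,a) = [a^c/(c!(1−ρ))]·P₀ = [0.66760/(6·0.7087)]·0.414435
= 0.15701·0.414435 = 0.065069

Final: 0.065069


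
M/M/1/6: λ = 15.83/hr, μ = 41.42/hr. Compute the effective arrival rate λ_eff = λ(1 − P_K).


ρ = 0.3822; P_K = (1−ρ)ρ^6/(1−ρ^7) = 0.001928
λ_eff = λ(1 − P_K) = 15.83·(1 − 0.001928) = 15.83·0.998072 = 15.7995 /hr

Final: 15.7995 /hr


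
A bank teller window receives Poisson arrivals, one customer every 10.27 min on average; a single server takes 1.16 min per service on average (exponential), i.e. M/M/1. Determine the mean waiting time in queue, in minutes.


λ = 60/10.27 = 5.8423 /hr
μ = 60/1.16 = 51.7241 /hr
ρ = λ/μ = 5.8423/51.7241 = 0.1130
Wq = ρ/(μ−λ) = 0.1130/(51.7241−5.8423) = 0.002462 hr
In minutes: 0.002462·60 = 0.1477 min

Final: 0.1477 min


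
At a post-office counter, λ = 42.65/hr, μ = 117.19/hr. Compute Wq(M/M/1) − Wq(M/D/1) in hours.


ρ = 42.65/117.19 = 0.3639
Wq(M/M/1) = ρ/(μ−λ) = 0.3639/74.54 = 0.004882 hr
Wq(M/D/1) = ρ/(2(μ−λ)) = 0.002441 hr
Savings = 0.004882 − 0.002441 = 0.002441 hr

Final: 0.002441 hr


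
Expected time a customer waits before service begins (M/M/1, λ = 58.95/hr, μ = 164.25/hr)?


ρ = 58.95/164.25 = 0.3589
Wq = ρ/(μ−λ) = 0.3589/(164.25 − 58.95) = 0.3589/105.30 = 0.003408 hr

Final: 0.003408 hr


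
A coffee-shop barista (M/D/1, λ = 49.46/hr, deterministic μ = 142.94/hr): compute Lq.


ρ = 49.46/142.94 = 0.3460
M/D/1: Lq = ρ²/(2(1−ρ)) = 0.1197/(2·0.6540) = 0.09154

Final: 0.09154


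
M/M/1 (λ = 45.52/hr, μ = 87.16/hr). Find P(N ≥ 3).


ρ = 45.52/87.16 = 0.5223
P(N ≥ n) = ρ^n = 0.5223^3 = 0.142448

Final: 0.142448


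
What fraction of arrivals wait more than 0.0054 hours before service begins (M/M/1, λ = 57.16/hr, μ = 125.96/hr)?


ρ = 57.16/125.96 = 0.4538
P(Wq > t) = ρ·e^{−(μ−λ)t} = 0.4538·e^{−0.3715}
= 0.4538·0.689685 = 0.312976

Final: 0.312976


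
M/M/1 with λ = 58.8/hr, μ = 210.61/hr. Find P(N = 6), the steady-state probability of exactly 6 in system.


ρ = 58.8/210.61 = 0.2792
P_n = (1−ρ)·ρ^n = (1 − 0.2792)·0.2792^6 = 0.7208·0.0004736 = 0.0003414

Final: 0.0003414


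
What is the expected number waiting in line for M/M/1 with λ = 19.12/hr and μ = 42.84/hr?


ρ = 19.12/42.84 = 0.4463
Lq = ρ²/(1−ρ) = 0.1992/0.5537 = 0.3598

Final: 0.3598


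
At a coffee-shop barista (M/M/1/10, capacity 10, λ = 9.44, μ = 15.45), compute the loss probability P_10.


ρ = λ/μ = 9.44/15.45 = 0.6110
P_K = (1−ρ)ρ^K/(1−ρ^(K+1)) = (0.3890·0.007252)/(1 − 0.004431)
= 0.002821/0.995569 = 0.002833

Final: 0.002833


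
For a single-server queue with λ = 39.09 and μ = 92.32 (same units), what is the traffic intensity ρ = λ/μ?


ρ = λ/μ = 39.09/92.32 = 0.4234

Final: 0.4234


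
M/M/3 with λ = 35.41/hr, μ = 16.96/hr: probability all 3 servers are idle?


a = λ/μ = 35.41/16.96 = 2.0879; ρ = a/c = 0.6960
Σ_{k=0}^{2} a^k/k! (terms k=0..2) = 1.00000 + 2.08785 + 2.17957 = 5.26742
Tail: a^3/(3!(1−ρ)) = 9.10123/(6·0.3040) = 4.98891
P₀ = 1/(5.26742 + 4.98891) = 1/10.25633 = 0.097501

Final: 0.097501


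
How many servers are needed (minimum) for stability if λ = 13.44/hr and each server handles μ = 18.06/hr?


Stability requires cμ > λ ⇔ c > λ/μ.
λ/μ = 13.44/18.06 = 0.7442
Minimum integer c = ⌊0.7442⌋ + 1 = 1
Check: 1·18.06 = 18.06 > 13.44, while 0·18.06 = 0.00 ≤ 13.44

Final: 1 servers


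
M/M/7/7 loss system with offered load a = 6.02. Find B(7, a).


B(c,a) = (a^c/c!) / Σ_{k=0}^{c} a^k/k!
a^7/7! = 56.851889
Σ terms (k=0..7): 1.00000 + 6.02000 + 18.12020 + 36.36120 + 54.72361 + 65.88722 + 66.10685 + 56.85189 = 305.070971
B = 56.851889/305.070971 = 0.186356

Final: 0.186356


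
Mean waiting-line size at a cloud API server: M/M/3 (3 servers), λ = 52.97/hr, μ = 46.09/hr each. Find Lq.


a = λ/μ = 1.1493; ρ = a/3 = 0.3831
P₀ = 0.310579
Lq = P₀·a^c·ρ / (c!·(1−ρ)²) = 0.310579·1.51799·0.3831/(6·0.38058)
= 0.07910

Final: 0.07910


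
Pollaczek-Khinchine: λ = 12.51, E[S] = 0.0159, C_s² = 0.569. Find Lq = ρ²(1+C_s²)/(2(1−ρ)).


ρ = λ·E[S] = 12.51·0.0159 = 0.1989
Lq = ρ²(1+C_s²)/(2(1−ρ)) = 0.03956·(1+0.569)/(2·0.8011)
= 0.03956·1.5690/1.6022 = 0.03875

Final: 0.03875


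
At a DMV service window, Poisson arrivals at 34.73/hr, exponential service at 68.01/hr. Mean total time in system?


W = 1/(μ−λ) = 1/(68.01 − 34.73) = 1/33.28 = 0.03005 hr

Final: 0.03005 hr


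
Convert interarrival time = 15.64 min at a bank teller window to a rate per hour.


λ = 1/(interarrival time) in consistent units.
1 hour = 60 min, so λ = 60/15.64 = 3.8363 per hour

Final: 3.8363 /hr


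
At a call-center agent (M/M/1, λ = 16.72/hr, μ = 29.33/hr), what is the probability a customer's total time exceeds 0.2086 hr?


W ~ Exponential(μ−λ) for M/M/1.
μ − λ = 29.33 − 16.72 = 12.6100
P(W > t) = e^{−(μ−λ)t} = e^{−2.6304} = 0.072046

Final: 0.072046


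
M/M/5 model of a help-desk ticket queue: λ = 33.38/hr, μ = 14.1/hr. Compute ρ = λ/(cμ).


ρ = λ/(cμ) = 33.38/(5·14.1) = 33.38/70.50 = 0.4735

Final: 0.4735


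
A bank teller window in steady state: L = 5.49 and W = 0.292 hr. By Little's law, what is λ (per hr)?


λ = L/W = 5.49/0.292 = 18.8014 /hr

Final: 18.8014 /hr


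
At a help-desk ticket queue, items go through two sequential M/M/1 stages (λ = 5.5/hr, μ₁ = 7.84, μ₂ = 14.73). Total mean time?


Each node sees arrival rate λ = 5.5/hr (tandem ⇒ throughput preserved).
W₁ = 1/(μ₁−λ) = 1/(7.84−5.5) = 0.42735 hr
W₂ = 1/(μ₂−λ) = 1/(14.73−5.5) = 0.10834 hr
W_total = W₁ + W₂ = 0.42735 + 0.10834 = 0.53569 hr

Final: 0.53569 hr


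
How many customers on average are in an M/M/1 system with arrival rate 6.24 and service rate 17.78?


ρ = λ/μ = 6.24/17.78 = 0.3510
L = ρ/(1−ρ) = 0.3510/(1 − 0.3510) = 0.3510/0.6490 = 0.5407

Final: 0.5407


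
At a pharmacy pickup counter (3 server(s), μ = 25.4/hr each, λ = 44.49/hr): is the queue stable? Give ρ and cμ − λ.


Total capacity cμ = 3·25.4 = 76.20/hr
ρ = λ/(cμ) = 44.49/76.20 = 0.5839
Stable ⇔ ρ < 1: YES
Spare capacity = cμ − λ = 76.20 − 44.49 = 31.71/hr

Final: ρ = 0.5839; stable; margin = 31.71/hr


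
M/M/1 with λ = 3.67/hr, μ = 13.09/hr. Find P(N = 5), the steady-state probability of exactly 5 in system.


ρ = 3.67/13.09 = 0.2804
P_n = (1−ρ)·ρ^n = (1 − 0.2804)·0.2804^5 = 0.7196·0.001732 = 0.001247

Final: 0.001247


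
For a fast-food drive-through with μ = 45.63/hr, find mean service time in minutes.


Mean service time = 1/μ = 1/45.63 hour = 0.02192 hour
In minutes: 0.02192 × 60 = 1.3149 min

Final: 1.3149 min


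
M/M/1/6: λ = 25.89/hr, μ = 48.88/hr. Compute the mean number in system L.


ρ = 25.89/48.88 = 0.5297
L = ρ[1 − (K+1)ρ^K + Kρ^(K+1)] / [(1−ρ)(1−ρ^(K+1))]
Numerator: 0.5297·(1 − 7·0.022080 + 6·0.011695) = 0.484965
Denominator: (0.4703)·(0.988305) = 0.464835
L = 0.484965/0.464835 = 1.0433

Final: 1.0433


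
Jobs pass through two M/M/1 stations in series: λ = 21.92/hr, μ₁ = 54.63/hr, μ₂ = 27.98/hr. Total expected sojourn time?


Each node sees arrival rate λ = 21.92/hr (tandem ⇒ throughput preserved).
W₁ = 1/(μ₁−λ) = 1/(54.63−21.92) = 0.03057 hr
W₂ = 1/(μ₂−λ) = 1/(27.98−21.92) = 0.16502 hr
W_total = W₁ + W₂ = 0.03057 + 0.16502 = 0.19559 hr

Final: 0.19559 hr


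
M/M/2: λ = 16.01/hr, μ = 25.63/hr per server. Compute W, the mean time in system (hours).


a = 0.6247; ρ = 0.3123; P₀ = 0.524008
Lq = P₀·a^c·ρ/(c!(1−ρ)²) = 0.06752
Wq = Lq/λ = 0.06752/16.01 = 0.004217 hr
W = Wq + 1/μ = 0.004217 + 0.03902 = 0.04323 hr

Final: 0.04323 hr


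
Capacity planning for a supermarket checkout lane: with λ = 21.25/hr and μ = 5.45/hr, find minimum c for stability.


Stability requires cμ > λ ⇔ c > λ/μ.
λ/μ = 21.25/5.45 = 3.8991
Minimum integer c = ⌊3.8991⌋ + 1 = 4
Check: 4·5.45 = 21.80 > 21.25, while 3·5.45 = 16.35 ≤ 21.25

Final: 4 servers


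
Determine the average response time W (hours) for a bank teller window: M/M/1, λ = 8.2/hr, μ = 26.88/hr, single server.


W = 1/(μ−λ) = 1/(26.88 − 8.2) = 1/18.68 = 0.05353 hr

Final: 0.05353 hr


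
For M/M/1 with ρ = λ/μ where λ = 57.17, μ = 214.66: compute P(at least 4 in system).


ρ = 57.17/214.66 = 0.2663
P(N ≥ n) = ρ^n = 0.2663^4 = 0.005031

Final: 0.005031


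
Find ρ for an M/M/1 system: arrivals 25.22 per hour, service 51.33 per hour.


ρ = λ/μ = 25.22/51.33 = 0.4913

Final: 0.4913


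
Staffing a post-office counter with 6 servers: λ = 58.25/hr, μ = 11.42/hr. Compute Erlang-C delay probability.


a = λ/μ = 5.1007; ρ = a/6 = 0.8501
P₀ = 0.003826 (from M/M/c formula)
C(c,a) = [a^c/(c!(1−ρ))]·P₀ = [17610.79472/(720·0.1499)]·0.003826
= 163.18993·0.003826 = 0.624310

Final: 0.624310


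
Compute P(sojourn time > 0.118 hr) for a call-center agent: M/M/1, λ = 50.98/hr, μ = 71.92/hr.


W ~ Exponential(μ−λ) for M/M/1.
μ − λ = 71.92 − 50.98 = 20.9400
P(W > t) = e^{−(μ−λ)t} = e^{−2.4709} = 0.084507

Final: 0.084507


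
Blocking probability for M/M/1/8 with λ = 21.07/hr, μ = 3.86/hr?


ρ = λ/μ = 21.07/3.86 = 5.4585
P_K = (1−ρ)ρ^K/(1−ρ^(K+1)) = (-4.4585·788166.274410)/(1 − 4302244.404614)
= -3514078.130204/-4302243.404614 = 0.816801

Final: 0.816801


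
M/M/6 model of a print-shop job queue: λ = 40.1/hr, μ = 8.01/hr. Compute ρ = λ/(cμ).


ρ = λ/(cμ) = 40.1/(6·8.01) = 40.1/48.06 = 0.8344

Final: 0.8344


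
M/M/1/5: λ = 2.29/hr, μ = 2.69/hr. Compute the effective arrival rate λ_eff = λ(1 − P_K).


ρ = 0.8513; P_K = (1−ρ)ρ^5/(1−ρ^6) = 0.107342
λ_eff = λ(1 − P_K) = 2.29·(1 − 0.107342) = 2.29·0.892658 = 2.0442 /hr

Final: 2.0442 /hr


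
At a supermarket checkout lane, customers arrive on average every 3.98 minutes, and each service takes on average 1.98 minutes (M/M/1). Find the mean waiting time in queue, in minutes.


λ = 60/3.98 = 15.0754 /hr
μ = 60/1.98 = 30.3030 /hr
ρ = λ/μ = 15.0754/30.3030 = 0.4975
Wq = ρ/(μ−λ) = 0.4975/(30.3030−15.0754) = 0.03267 hr
In minutes: 0.03267·60 = 1.960 min

Final: 1.960 min


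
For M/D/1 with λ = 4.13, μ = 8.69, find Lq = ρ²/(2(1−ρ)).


ρ = 4.13/8.69 = 0.4753
M/D/1: Lq = ρ²/(2(1−ρ)) = 0.2259/(2·0.5247) = 0.21522

Final: 0.21522


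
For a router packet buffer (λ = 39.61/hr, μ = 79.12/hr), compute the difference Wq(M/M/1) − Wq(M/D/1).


ρ = 39.61/79.12 = 0.5006
Wq(M/M/1) = ρ/(μ−λ) = 0.5006/39.51 = 0.01267 hr
Wq(M/D/1) = ρ/(2(μ−λ)) = 0.006336 hr
Savings = 0.01267 − 0.006336 = 0.006336 hr

Final: 0.006336 hr


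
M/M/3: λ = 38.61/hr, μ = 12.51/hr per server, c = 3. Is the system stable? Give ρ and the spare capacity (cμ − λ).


Total capacity cμ = 3·12.51 = 37.53/hr
ρ = λ/(cμ) = 38.61/37.53 = 1.0288
Stable ⇔ ρ < 1: NO
Spare capacity = cμ − λ = 37.53 − 38.61 = -1.08/hr

Final: ρ = 1.0288; unstable; margin = -1.08/hr


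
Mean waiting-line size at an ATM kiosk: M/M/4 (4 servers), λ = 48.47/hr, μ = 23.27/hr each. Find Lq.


a = λ/μ = 2.0829; ρ = a/4 = 0.5207
P₀ = 0.119119
Lq = P₀·a^c·ρ / (c!·(1−ρ)²) = 0.119119·18.82377·0.5207/(24·0.22970)
= 0.21181

Final: 0.21181


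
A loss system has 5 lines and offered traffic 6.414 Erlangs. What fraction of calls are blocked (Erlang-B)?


B(c,a) = (a^c/c!) / Σ_{k=0}^{c} a^k/k!
a^5/5! = 90.461447
Σ terms (k=0..5): 1.00000 + 6.41400 + 20.56970 + 43.97801 + 70.51875 + 90.46145 = 232.941906
B = 90.461447/232.941906 = 0.388343

Final: 0.388343


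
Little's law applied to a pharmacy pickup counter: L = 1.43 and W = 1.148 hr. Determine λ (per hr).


λ = L/W = 1.43/1.148 = 1.2456 /hr

Final: 1.2456 /hr


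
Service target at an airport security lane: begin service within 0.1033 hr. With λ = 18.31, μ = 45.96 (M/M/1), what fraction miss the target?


ρ = 18.31/45.96 = 0.3984
P(Wq > t) = ρ·e^{−(μ−λ)t} = 0.3984·e^{−2.8562}
= 0.3984·0.057484 = 0.022901

Final: 0.022901


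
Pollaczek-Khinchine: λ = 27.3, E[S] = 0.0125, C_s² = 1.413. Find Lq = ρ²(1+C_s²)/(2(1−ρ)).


ρ = λ·E[S] = 27.3·0.0125 = 0.3413
Lq = ρ²(1+C_s²)/(2(1−ρ)) = 0.1165·(1+1.413)/(2·0.6587)
= 0.1165·2.4130/1.3175 = 0.21328

Final: 0.21328


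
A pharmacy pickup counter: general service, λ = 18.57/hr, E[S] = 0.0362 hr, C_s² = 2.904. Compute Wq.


ρ = λ·E[S] = 18.57·0.0362 = 0.6722
E[S²] = E[S]²(1+C_s²) = 0.0362²·(1+2.904) = 0.005116
Wq = λ·E[S²]/(2(1−ρ)) = 18.57·0.005116/(2·0.3278) = 0.14493 hr

Final: 0.14493 hr


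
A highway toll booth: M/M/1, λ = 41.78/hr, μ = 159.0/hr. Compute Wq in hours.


ρ = 41.78/159.0 = 0.2628
Wq = ρ/(μ−λ) = 0.2628/(159.0 − 41.78) = 0.2628/117.22 = 0.002242 hr

Final: 0.002242 hr


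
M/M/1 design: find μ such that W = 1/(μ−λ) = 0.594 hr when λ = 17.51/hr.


W = 1/(μ−λ) ⇒ μ − λ = 1/W = 1/0.594 = 1.6835
μ = λ + 1/W = 17.51 + 1.6835 = 19.1935 per hr

Final: 19.1935 /hr


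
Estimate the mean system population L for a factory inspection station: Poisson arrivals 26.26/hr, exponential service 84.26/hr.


ρ = λ/μ = 26.26/84.26 = 0.3117
L = ρ/(1−ρ) = 0.3117/(1 − 0.3117) = 0.3117/0.6883 = 0.4528

Final: 0.4528


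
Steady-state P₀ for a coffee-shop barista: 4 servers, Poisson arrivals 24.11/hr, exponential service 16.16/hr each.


a = λ/μ = 24.11/16.16 = 1.4920; ρ = a/c = 0.3730
Σ_{k=0}^{3} a^k/k! (terms k=0..3) = 1.00000 + 1.49196 + 1.11297 + 0.55350 = 4.15842
Tail: a^4/(4!(1−ρ)) = 4.95477/(24·0.6270) = 0.32926
P₀ = 1/(4.15842 + 0.32926) = 1/4.48768 = 0.222832

Final: 0.222832


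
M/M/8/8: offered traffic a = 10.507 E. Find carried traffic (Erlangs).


B(8,10.507) = 0.361434 (Erlang-B)
Carried load = a(1 − B) = 10.507·(1 − 0.361434) = 10.507·0.638566 = 6.7094 E

Final: 6.7094 Erlangs


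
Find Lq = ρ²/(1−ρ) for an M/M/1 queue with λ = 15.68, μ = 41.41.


ρ = 15.68/41.41 = 0.3787
Lq = ρ²/(1−ρ) = 0.1434/0.6213 = 0.2308

Final: 0.2308


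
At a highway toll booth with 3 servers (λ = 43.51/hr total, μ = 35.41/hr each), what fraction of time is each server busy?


ρ = λ/(cμ) = 43.51/(3·35.41) = 43.51/106.23 = 0.4096

Final: 0.4096


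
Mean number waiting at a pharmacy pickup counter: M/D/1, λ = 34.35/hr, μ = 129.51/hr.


ρ = 34.35/129.51 = 0.2652
M/D/1: Lq = ρ²/(2(1−ρ)) = 0.07035/(2·0.7348) = 0.04787

Final: 0.04787


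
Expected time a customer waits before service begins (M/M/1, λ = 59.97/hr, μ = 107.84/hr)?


ρ = 59.97/107.84 = 0.5561
Wq = ρ/(μ−λ) = 0.5561/(107.84 − 59.97) = 0.5561/47.87 = 0.01162 hr

Final: 0.01162 hr


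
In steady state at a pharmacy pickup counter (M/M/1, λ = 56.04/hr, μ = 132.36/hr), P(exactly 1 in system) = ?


ρ = 56.04/132.36 = 0.4234
P_n = (1−ρ)·ρ^n = (1 − 0.4234)·0.4234^1 = 0.5766·0.423391 = 0.244131

Final: 0.244131


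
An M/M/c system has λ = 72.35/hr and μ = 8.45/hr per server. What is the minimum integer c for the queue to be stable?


Stability requires cμ > λ ⇔ c > λ/μ.
λ/μ = 72.35/8.45 = 8.5621
Minimum integer c = ⌊8.5621⌋ + 1 = 9
Check: 9·8.45 = 76.05 > 72.35, while 8·8.45 = 67.60 ≤ 72.35

Final: 9 servers


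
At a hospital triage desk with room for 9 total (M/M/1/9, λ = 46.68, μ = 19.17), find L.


ρ = 46.68/19.17 = 2.4351
L = ρ[1 − (K+1)ρ^K + Kρ^(K+1)] / [(1−ρ)(1−ρ^(K+1))]
Numerator: 2.4351·(1 − 10·3010.083967 + 9·7329.719330) = 87339.654118
Denominator: (-1.4351)·(-7328.719330) = 10517.113656
L = 87339.654118/10517.113656 = 8.3045

Final: 8.3045


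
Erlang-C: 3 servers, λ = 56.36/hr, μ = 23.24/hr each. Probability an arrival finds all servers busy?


a = λ/μ = 2.4251; ρ = a/3 = 0.8084
P₀ = 0.053274 (from M/M/c formula)
C(c,a) = [a^c/(c!(1−ρ))]·P₀ = [14.26279/(6·0.1916)]·0.053274
= 12.40521·0.053274 = 0.660872

Final: 0.660872


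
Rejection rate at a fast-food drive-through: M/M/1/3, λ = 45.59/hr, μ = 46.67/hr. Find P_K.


ρ = λ/μ = 45.59/46.67 = 0.9769
P_K = (1−ρ)ρ^K/(1−ρ^(K+1)) = (0.02314·0.932171)/(1 − 0.910599)
= 0.021572/0.089401 = 0.241290

Final: 0.241290


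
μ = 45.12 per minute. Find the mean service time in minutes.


Mean service time = 1/μ = 1/45.12 minute = 0.02216 minute
In minutes: 0.02216 × 1 = 0.02216 min

Final: 0.02216 min


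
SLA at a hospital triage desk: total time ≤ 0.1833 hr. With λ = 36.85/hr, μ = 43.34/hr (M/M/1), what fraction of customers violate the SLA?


W ~ Exponential(μ−λ) for M/M/1.
μ − λ = 43.34 − 36.85 = 6.4900
P(W > t) = e^{−(μ−λ)t} = e^{−1.1896} = 0.304338

Final: 0.304338


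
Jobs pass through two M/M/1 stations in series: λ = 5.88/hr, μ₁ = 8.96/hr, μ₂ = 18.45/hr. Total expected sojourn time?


Each node sees arrival rate λ = 5.88/hr (tandem ⇒ throughput preserved).
W₁ = 1/(μ₁−λ) = 1/(8.96−5.88) = 0.32468 hr
W₂ = 1/(μ₂−λ) = 1/(18.45−5.88) = 0.07955 hr
W_total = W₁ + W₂ = 0.32468 + 0.07955 = 0.40423 hr

Final: 0.40423 hr


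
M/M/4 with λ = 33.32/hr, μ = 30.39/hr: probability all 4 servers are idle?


a = λ/μ = 33.32/30.39 = 1.0964; ρ = a/c = 0.2741
Σ_{k=0}^{3} a^k/k! (terms k=0..3) = 1.00000 + 1.09641 + 0.60106 + 0.21967 = 2.91714
Tail: a^4/(4!(1−ρ)) = 1.44510/(24·0.7259) = 0.08295
P₀ = 1/(2.91714 + 0.08295) = 1/3.00009 = 0.333323

Final: 0.333323


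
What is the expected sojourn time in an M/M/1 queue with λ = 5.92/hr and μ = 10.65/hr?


W = 1/(μ−λ) = 1/(10.65 − 5.92) = 1/4.73 = 0.2114 hr

Final: 0.2114 hr


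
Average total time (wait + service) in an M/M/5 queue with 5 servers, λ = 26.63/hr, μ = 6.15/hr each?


a = 4.3301; ρ = 0.8660; P₀ = 0.007269
Lq = P₀·a^c·ρ/(c!(1−ρ)²) = 4.44861
Wq = Lq/λ = 4.44861/26.63 = 0.16705 hr
W = Wq + 1/μ = 0.16705 + 0.16260 = 0.32965 hr

Final: 0.32965 hr


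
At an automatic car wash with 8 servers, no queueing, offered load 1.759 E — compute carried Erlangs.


B(8,1.759) = 0.0003915 (Erlang-B)
Carried load = a(1 − B) = 1.759·(1 − 0.0003915) = 1.759·0.999609 = 1.7583 E

Final: 1.7583 Erlangs


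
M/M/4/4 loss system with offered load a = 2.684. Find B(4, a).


B(c,a) = (a^c/c!) / Σ_{k=0}^{c} a^k/k!
a^4/4! = 2.162314
Σ terms (k=0..4): 1.00000 + 2.68400 + 3.60193 + 3.22252 + 2.16231 = 12.670767
B = 2.162314/12.670767 = 0.170654

Final: 0.170654


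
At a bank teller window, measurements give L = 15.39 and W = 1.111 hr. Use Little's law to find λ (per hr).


λ = L/W = 15.39/1.111 = 13.8524 /hr

Final: 13.8524 /hr


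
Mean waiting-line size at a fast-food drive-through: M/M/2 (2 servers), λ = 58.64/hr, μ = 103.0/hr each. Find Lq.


a = λ/μ = 0.5693; ρ = a/2 = 0.2847
P₀ = 0.556832
Lq = P₀·a^c·ρ / (c!·(1−ρ)²) = 0.556832·0.32413·0.2847/(2·0.51171)
= 0.05020

Final: 0.05020


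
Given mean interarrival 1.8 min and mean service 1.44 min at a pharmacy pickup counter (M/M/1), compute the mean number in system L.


λ = 60/1.8 = 33.3333 /hr
μ = 60/1.44 = 41.6667 /hr
ρ = λ/μ = 33.3333/41.6667 = 0.8000
L = ρ/(1−ρ) = 0.8000/0.2000 = 4.0000

Final: 4.0000


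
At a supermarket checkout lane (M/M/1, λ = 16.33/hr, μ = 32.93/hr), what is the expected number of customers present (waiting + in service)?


ρ = λ/μ = 16.33/32.93 = 0.4959
L = ρ/(1−ρ) = 0.4959/(1 − 0.4959) = 0.4959/0.5041 = 0.9837

Final: 0.9837


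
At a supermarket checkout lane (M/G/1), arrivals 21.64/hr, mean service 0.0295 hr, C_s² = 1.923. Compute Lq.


ρ = λ·E[S] = 21.64·0.0295 = 0.6384
Lq = ρ²(1+C_s²)/(2(1−ρ)) = 0.4075·(1+1.923)/(2·0.3616)
= 0.4075·2.9230/0.7232 = 1.64704

Final: 1.64704


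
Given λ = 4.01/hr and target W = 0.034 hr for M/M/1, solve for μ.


W = 1/(μ−λ) ⇒ μ − λ = 1/W = 1/0.034 = 29.4118
μ = λ + 1/W = 4.01 + 29.4118 = 33.4218 per hr

Final: 33.4218 /hr


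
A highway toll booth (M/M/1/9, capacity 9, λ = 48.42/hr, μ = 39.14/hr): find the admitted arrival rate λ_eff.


ρ = 1.2371; P_K = (1−ρ)ρ^9/(1−ρ^10) = 0.217572
λ_eff = λ(1 − P_K) = 48.42·(1 − 0.217572) = 48.42·0.782428 = 37.8852 /hr

Final: 37.8852 /hr


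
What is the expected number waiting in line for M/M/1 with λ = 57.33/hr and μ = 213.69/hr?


ρ = 57.33/213.69 = 0.2683
Lq = ρ²/(1−ρ) = 0.07198/0.7317 = 0.09837

Final: 0.09837


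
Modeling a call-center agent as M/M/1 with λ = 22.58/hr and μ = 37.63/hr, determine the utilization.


ρ = λ/μ = 22.58/37.63 = 0.6001

Final: 0.6001


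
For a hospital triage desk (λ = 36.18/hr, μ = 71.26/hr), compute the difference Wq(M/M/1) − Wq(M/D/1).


ρ = 36.18/71.26 = 0.5077
Wq(M/M/1) = ρ/(μ−λ) = 0.5077/35.08 = 0.01447 hr
Wq(M/D/1) = ρ/(2(μ−λ)) = 0.007237 hr
Savings = 0.01447 − 0.007237 = 0.007237 hr

Final: 0.007237 hr


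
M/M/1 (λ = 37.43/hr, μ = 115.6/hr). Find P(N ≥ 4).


ρ = 37.43/115.6 = 0.3238
P(N ≥ n) = ρ^n = 0.3238^4 = 0.010991

Final: 0.010991


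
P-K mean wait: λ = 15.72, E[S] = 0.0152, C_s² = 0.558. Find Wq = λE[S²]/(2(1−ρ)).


ρ = λ·E[S] = 15.72·0.0152 = 0.2389
E[S²] = E[S]²(1+C_s²) = 0.0152²·(1+0.558) = 0.0003600
Wq = λ·E[S²]/(2(1−ρ)) = 15.72·0.0003600/(2·0.7611) = 0.003718 hr

Final: 0.003718 hr


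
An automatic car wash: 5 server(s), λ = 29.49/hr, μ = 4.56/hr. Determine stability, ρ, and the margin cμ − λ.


Total capacity cμ = 5·4.56 = 22.80/hr
ρ = λ/(cμ) = 29.49/22.80 = 1.2934
Stable ⇔ ρ < 1: NO
Spare capacity = cμ − λ = 22.80 − 29.49 = -6.69/hr

Final: ρ = 1.2934; unstable; margin = -6.69/hr


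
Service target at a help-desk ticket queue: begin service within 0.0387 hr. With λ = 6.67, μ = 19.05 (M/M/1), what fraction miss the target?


ρ = 6.67/19.05 = 0.3501
P(Wq > t) = ρ·e^{−(μ−λ)t} = 0.3501·e^{−0.4791}
= 0.3501·0.619337 = 0.216849

Final: 0.216849


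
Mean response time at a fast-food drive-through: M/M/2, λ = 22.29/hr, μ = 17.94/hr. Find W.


a = 1.2425; ρ = 0.6212; P₀ = 0.233626
Lq = P₀·a^c·ρ/(c!(1−ρ)²) = 0.78089
Wq = Lq/λ = 0.78089/22.29 = 0.03503 hr
W = Wq + 1/μ = 0.03503 + 0.05574 = 0.09077 hr

Final: 0.09077 hr


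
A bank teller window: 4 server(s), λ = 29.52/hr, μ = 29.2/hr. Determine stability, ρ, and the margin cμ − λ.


Total capacity cμ = 4·29.2 = 116.80/hr
ρ = λ/(cμ) = 29.52/116.80 = 0.2527
Stable ⇔ ρ < 1: YES
Spare capacity = cμ − λ = 116.80 − 29.52 = 87.28/hr

Final: ρ = 0.2527; stable; margin = 87.28/hr


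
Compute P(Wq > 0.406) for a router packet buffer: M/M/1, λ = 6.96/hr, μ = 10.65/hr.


ρ = 6.96/10.65 = 0.6535
P(Wq > t) = ρ·e^{−(μ−λ)t} = 0.6535·e^{−1.4981}
= 0.6535·0.223546 = 0.146092

Final: 0.146092


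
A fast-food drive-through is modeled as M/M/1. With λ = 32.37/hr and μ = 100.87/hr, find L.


ρ = λ/μ = 32.37/100.87 = 0.3209
L = ρ/(1−ρ) = 0.3209/(1 − 0.3209) = 0.3209/0.6791 = 0.4726

Final: 0.4726


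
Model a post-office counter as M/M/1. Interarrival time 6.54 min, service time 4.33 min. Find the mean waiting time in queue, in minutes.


λ = 60/6.54 = 9.1743 /hr
μ = 60/4.33 = 13.8568 /hr
ρ = λ/μ = 9.1743/13.8568 = 0.6621
Wq = ρ/(μ−λ) = 0.6621/(13.8568−9.1743) = 0.14139 hr
In minutes: 0.14139·60 = 8.484 min

Final: 8.484 min


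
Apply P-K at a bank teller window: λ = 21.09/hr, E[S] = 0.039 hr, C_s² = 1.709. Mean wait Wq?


ρ = λ·E[S] = 21.09·0.039 = 0.8225
E[S²] = E[S]²(1+C_s²) = 0.039²·(1+1.709) = 0.004120
Wq = λ·E[S²]/(2(1−ρ)) = 21.09·0.004120/(2·0.1775) = 0.24480 hr

Final: 0.24480 hr


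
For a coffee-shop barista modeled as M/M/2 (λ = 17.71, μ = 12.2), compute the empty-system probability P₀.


a = λ/μ = 17.71/12.2 = 1.4516; ρ = a/c = 0.7258
Σ_{k=0}^{1} a^k/k! (terms k=0..1) = 1.00000 + 1.45164 = 2.45164
Tail: a^2/(2!(1−ρ)) = 2.10726/(2·0.2742) = 3.84283
P₀ = 1/(2.45164 + 3.84283) = 1/6.29447 = 0.158870

Final: 0.158870


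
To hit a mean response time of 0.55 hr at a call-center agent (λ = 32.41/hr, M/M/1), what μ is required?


W = 1/(μ−λ) ⇒ μ − λ = 1/W = 1/0.55 = 1.8182
μ = λ + 1/W = 32.41 + 1.8182 = 34.2282 per hr

Final: 34.2282 /hr


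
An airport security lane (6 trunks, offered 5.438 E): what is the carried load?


B(6,5.438) = 0.224469 (Erlang-B)
Carried load = a(1 − B) = 5.438·(1 − 0.224469) = 5.438·0.775531 = 4.2173 E

Final: 4.2173 Erlangs


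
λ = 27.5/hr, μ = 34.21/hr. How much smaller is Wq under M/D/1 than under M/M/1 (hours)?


ρ = 27.5/34.21 = 0.8039
Wq(M/M/1) = ρ/(μ−λ) = 0.8039/6.71 = 0.11980 hr
Wq(M/D/1) = ρ/(2(μ−λ)) = 0.05990 hr
Savings = 0.11980 − 0.05990 = 0.05990 hr

Final: 0.05990 hr


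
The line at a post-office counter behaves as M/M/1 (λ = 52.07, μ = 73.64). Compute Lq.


ρ = 52.07/73.64 = 0.7071
Lq = ρ²/(1−ρ) = 0.5000/0.2929 = 1.7069

Final: 1.7069


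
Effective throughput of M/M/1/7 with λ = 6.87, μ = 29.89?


ρ = 0.2298; P_K = (1−ρ)ρ^7/(1−ρ^8) = 0.00002610
λ_eff = λ(1 − P_K) = 6.87·(1 − 0.00002610) = 6.87·0.999974 = 6.8698 /hr

Final: 6.8698 /hr


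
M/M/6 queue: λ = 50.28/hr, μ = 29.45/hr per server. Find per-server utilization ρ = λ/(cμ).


ρ = λ/(cμ) = 50.28/(6·29.45) = 50.28/176.70 = 0.2846

Final: 0.2846


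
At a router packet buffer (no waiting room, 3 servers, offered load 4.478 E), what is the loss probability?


B(c,a) = (a^c/c!) / Σ_{k=0}^{c} a^k/k!
a^3/3! = 14.965837
Σ terms (k=0..3): 1.00000 + 4.47800 + 10.02624 + 14.96584 = 30.470079
B = 14.965837/30.470079 = 0.491165

Final: 0.491165


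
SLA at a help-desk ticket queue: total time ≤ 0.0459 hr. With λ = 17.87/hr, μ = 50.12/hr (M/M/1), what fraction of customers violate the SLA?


W ~ Exponential(μ−λ) for M/M/1.
μ − λ = 50.12 − 17.87 = 32.2500
P(W > t) = e^{−(μ−λ)t} = e^{−1.4803} = 0.227575

Final: 0.227575


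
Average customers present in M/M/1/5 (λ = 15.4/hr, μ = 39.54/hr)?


ρ = 15.4/39.54 = 0.3895
L = ρ[1 − (K+1)ρ^K + Kρ^(K+1)] / [(1−ρ)(1−ρ^(K+1))]
Numerator: 0.3895·(1 − 6·0.008962 + 5·0.003491) = 0.375333
Denominator: (0.6105)·(0.996509) = 0.608390
L = 0.375333/0.608390 = 0.6169

Final: 0.6169


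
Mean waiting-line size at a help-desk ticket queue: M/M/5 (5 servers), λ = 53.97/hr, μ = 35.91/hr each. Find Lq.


a = λ/μ = 1.5029; ρ = a/5 = 0.3006
P₀ = 0.222121
Lq = P₀·a^c·ρ / (c!·(1−ρ)²) = 0.222121·7.66805·0.3006/(120·0.48918)
= 0.008721

Final: 0.008721


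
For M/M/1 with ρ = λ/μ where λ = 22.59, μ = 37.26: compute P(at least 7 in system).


ρ = 22.59/37.26 = 0.6063
P(N ≥ n) = ρ^n = 0.6063^7 = 0.030110

Final: 0.030110


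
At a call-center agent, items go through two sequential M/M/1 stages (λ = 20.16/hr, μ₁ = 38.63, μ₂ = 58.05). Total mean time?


Each node sees arrival rate λ = 20.16/hr (tandem ⇒ throughput preserved).
W₁ = 1/(μ₁−λ) = 1/(38.63−20.16) = 0.05414 hr
W₂ = 1/(μ₂−λ) = 1/(58.05−20.16) = 0.02639 hr
W_total = W₁ + W₂ = 0.05414 + 0.02639 = 0.08053 hr

Final: 0.08053 hr


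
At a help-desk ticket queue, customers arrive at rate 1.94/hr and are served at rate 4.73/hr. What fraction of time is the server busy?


ρ = λ/μ = 1.94/4.73 = 0.4101

Final: 0.4101


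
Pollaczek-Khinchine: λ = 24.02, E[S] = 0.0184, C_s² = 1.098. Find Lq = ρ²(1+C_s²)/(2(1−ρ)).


ρ = λ·E[S] = 24.02·0.0184 = 0.4420
Lq = ρ²(1+C_s²)/(2(1−ρ)) = 0.1953·(1+1.098)/(2·0.5580)
= 0.1953·2.0980/1.1161 = 0.36720

Final: 0.36720


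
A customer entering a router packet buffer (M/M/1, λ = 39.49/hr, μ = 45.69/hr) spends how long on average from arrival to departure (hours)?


W = 1/(μ−λ) = 1/(45.69 − 39.49) = 1/6.20 = 0.1613 hr

Final: 0.1613 hr


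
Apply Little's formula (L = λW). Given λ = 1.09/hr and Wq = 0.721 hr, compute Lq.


Lq = λWq = 1.09·0.721 = 0.7859

Final: 0.7859


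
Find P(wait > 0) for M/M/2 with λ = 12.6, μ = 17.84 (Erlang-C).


a = λ/μ = 0.7063; ρ = a/2 = 0.3531
P₀ = 0.478045 (from M/M/c formula)
C(c,a) = [a^c/(c!(1−ρ))]·P₀ = [0.49883/(2·0.6469)]·0.478045
= 0.38558·0.478045 = 0.184323

Final: 0.184323


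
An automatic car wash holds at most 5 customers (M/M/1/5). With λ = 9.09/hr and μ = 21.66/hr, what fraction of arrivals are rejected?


ρ = λ/μ = 9.09/21.66 = 0.4197
P_K = (1−ρ)ρ^K/(1−ρ^(K+1)) = (0.5803·0.013017)/(1 − 0.005463)
= 0.007554/0.994537 = 0.007596

Final: 0.007596


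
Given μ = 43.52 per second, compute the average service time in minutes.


Mean service time = 1/μ = 1/43.52 second = 0.02298 second
In minutes: 0.02298 × 0.0166667 = 0.0003830 min

Final: 0.0003830 min


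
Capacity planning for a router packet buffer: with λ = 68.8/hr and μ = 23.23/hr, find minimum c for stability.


Stability requires cμ > λ ⇔ c > λ/μ.
λ/μ = 68.8/23.23 = 2.9617
Minimum integer c = ⌊2.9617⌋ + 1 = 3
Check: 3·23.23 = 69.69 > 68.8, while 2·23.23 = 46.46 ≤ 68.8

Final: 3 servers


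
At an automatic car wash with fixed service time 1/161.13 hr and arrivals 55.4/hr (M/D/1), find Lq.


ρ = 55.4/161.13 = 0.3438
M/D/1: Lq = ρ²/(2(1−ρ)) = 0.1182/(2·0.6562) = 0.09008

Final: 0.09008


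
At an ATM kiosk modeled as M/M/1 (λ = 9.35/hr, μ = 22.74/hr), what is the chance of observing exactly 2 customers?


ρ = 9.35/22.74 = 0.4112
P_n = (1−ρ)·ρ^n = (1 − 0.4112)·0.4112^2 = 0.5888·0.169061 = 0.099548

Final: 0.099548


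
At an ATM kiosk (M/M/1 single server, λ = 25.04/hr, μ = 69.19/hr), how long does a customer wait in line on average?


ρ = 25.04/69.19 = 0.3619
Wq = ρ/(μ−λ) = 0.3619/(69.19 − 25.04) = 0.3619/44.15 = 0.008197 hr

Final: 0.008197 hr


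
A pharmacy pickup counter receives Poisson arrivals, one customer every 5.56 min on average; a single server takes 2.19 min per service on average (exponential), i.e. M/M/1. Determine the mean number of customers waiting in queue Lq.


λ = 60/5.56 = 10.7914 /hr
μ = 60/2.19 = 27.3973 /hr
ρ = λ/μ = 10.7914/27.3973 = 0.3939
Lq = ρ²/(1−ρ) = 0.1551/0.6061 = 0.2560

Final: 0.2560


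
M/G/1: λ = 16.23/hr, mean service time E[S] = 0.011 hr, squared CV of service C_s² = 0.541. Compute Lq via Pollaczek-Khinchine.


ρ = λ·E[S] = 16.23·0.011 = 0.1785
Lq = ρ²(1+C_s²)/(2(1−ρ)) = 0.03187·(1+0.541)/(2·0.8215)
= 0.03187·1.5410/1.6429 = 0.02990

Final: 0.02990


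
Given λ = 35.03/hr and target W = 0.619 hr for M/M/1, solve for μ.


W = 1/(μ−λ) ⇒ μ − λ = 1/W = 1/0.619 = 1.6155
μ = λ + 1/W = 35.03 + 1.6155 = 36.6455 per hr

Final: 36.6455 /hr


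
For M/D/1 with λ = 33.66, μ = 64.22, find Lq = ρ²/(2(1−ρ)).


ρ = 33.66/64.22 = 0.5241
M/D/1: Lq = ρ²/(2(1−ρ)) = 0.2747/(2·0.4759) = 0.28865

Final: 0.28865


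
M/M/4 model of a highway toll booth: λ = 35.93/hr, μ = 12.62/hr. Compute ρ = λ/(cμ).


ρ = λ/(cμ) = 35.93/(4·12.62) = 35.93/50.48 = 0.7118

Final: 0.7118


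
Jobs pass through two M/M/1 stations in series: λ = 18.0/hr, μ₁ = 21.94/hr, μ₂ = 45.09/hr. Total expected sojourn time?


Each node sees arrival rate λ = 18.0/hr (tandem ⇒ throughput preserved).
W₁ = 1/(μ₁−λ) = 1/(21.94−18.0) = 0.25381 hr
W₂ = 1/(μ₂−λ) = 1/(45.09−18.0) = 0.03691 hr
W_total = W₁ + W₂ = 0.25381 + 0.03691 = 0.29072 hr

Final: 0.29072 hr


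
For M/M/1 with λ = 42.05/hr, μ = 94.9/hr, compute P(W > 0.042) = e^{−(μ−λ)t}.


W ~ Exponential(μ−λ) for M/M/1.
μ − λ = 94.9 − 42.05 = 52.8500
P(W > t) = e^{−(μ−λ)t} = e^{−2.2197} = 0.108642

Final: 0.108642


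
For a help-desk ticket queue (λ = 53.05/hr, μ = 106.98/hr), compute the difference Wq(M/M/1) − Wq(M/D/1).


ρ = 53.05/106.98 = 0.4959
Wq(M/M/1) = ρ/(μ−λ) = 0.4959/53.93 = 0.009195 hr
Wq(M/D/1) = ρ/(2(μ−λ)) = 0.004598 hr
Savings = 0.009195 − 0.004598 = 0.004598 hr

Final: 0.004598 hr


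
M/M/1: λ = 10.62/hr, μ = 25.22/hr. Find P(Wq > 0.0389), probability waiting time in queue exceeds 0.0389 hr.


ρ = 10.62/25.22 = 0.4211
P(Wq > t) = ρ·e^{−(μ−λ)t} = 0.4211·e^{−0.5679}
= 0.4211·0.566692 = 0.238631

Final: 0.238631
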